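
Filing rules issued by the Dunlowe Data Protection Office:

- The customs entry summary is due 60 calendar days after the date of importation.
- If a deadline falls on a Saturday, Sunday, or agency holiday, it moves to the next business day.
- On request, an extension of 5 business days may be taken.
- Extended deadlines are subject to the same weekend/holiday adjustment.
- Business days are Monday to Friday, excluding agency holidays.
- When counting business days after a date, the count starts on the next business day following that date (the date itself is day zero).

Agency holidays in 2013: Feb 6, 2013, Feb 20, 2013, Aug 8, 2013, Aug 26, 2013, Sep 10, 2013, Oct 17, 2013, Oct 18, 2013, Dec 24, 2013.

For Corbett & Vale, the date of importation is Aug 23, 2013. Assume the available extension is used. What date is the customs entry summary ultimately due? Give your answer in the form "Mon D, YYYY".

60 calendar days after Aug 23, 2013 is Oct 22, 2013.
Oct 22, 2013 is a Tuesday and not a listed holiday, so it stands.
The 5-business-day extension runs from Oct 22, 2013 to Oct 29, 2013.
Oct 29, 2013 falls on a Tuesday, which is a business day, so no adjustment is needed.
So the filing is due Oct 29, 2013.

Oct 29, 2013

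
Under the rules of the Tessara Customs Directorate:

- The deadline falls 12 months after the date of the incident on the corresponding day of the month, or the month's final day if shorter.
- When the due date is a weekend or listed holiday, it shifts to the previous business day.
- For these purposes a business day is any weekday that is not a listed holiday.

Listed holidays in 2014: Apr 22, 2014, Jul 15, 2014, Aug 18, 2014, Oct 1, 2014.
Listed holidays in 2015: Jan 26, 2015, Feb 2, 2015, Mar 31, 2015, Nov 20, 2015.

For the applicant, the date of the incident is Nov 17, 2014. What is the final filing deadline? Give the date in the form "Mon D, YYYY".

Moving 12 months forward from Nov 17, 2014 on the corresponding day gives Nov 17, 2015.
Since Nov 17, 2015 is a Tuesday and not a holiday, the date is unchanged.
Deadline: Nov 17, 2015.

Nov 17, 2015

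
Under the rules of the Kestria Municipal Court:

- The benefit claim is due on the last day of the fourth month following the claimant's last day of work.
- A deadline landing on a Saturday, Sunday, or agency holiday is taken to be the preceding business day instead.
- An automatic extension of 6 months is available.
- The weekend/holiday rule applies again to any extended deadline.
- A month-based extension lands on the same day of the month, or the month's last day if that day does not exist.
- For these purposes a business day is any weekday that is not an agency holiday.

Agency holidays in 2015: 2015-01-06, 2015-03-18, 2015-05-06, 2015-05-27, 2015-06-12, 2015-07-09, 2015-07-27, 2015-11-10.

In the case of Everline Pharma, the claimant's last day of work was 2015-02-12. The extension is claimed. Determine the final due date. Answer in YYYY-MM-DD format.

2015-12-30

4 months after 2015-02-12 is June 2015; that month ends on 2015-06-30.
2015-06-30 is a Tuesday and not a listed holiday, so it stands.
Add 6 months to 2015-06-30: 2015-12-30.
Since 2015-12-30 is a Wednesday and not a holiday, the date is unchanged.
So the filing is due 2015-12-30.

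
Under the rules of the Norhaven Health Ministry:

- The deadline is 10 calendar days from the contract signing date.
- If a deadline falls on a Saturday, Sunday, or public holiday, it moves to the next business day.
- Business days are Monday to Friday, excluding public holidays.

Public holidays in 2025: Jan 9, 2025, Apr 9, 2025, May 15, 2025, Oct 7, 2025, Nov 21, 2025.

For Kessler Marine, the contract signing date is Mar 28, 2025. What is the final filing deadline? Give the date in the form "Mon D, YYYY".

Apr 7, 2025

Trigger date Mar 28, 2025 + 10 calendar days = Apr 7, 2025.
Apr 7, 2025 (Monday) is already a business day.
The final due date is Apr 7, 2025.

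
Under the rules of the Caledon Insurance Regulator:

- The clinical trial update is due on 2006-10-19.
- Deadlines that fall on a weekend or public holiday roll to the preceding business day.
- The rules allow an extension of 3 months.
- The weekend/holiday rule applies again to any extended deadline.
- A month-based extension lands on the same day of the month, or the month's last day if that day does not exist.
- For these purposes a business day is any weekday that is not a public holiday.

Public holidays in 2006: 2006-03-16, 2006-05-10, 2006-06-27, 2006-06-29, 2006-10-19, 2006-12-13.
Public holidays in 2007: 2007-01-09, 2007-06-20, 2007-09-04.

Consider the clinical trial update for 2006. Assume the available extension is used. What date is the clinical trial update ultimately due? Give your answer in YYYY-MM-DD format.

2007-01-18

Start from the fixed due date, 2006-10-19.
2006-10-19 falls on a listed holiday. Rolling to the preceding business day gives 2006-10-18, a Wednesday.
Applying the 3 months extension: 3 months after 2006-10-18 is 2007-01-18.
2007-01-18 falls on a Thursday, which is a business day, so no adjustment is needed.
So the filing is due 2007-01-18.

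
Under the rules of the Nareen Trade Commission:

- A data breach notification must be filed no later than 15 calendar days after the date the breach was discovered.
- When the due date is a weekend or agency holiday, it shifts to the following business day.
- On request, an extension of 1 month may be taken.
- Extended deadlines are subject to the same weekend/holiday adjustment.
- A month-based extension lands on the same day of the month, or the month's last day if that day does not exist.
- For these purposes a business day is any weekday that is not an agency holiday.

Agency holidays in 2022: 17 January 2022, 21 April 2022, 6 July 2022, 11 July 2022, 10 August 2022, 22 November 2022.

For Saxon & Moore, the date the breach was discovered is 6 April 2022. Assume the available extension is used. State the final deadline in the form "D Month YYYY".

23 May 2022

Adding 15 calendar days to 6 April 2022 gives 21 April 2022.
21 April 2022 falls on a listed holiday. Rolling to the next business day gives 22 April 2022, a Friday.
Add 1 month to 22 April 2022: 22 May 2022.
22 May 2022 is a Sunday, so it moves to the next business day, 23 May 2022 (Monday).
So the filing is due 23 May 2022.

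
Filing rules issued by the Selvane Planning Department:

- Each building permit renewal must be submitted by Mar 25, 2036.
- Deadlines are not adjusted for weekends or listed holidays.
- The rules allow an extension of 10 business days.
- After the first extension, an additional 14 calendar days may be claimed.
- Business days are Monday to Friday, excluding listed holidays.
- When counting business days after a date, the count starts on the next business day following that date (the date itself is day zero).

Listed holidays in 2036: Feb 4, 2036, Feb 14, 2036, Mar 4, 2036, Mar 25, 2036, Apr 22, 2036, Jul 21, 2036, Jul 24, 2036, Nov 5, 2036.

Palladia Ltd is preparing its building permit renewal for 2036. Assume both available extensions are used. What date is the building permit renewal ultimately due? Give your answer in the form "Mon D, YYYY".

Start from the fixed due date, Mar 25, 2036.
Mar 25, 2036 falls on a Tuesday. The rules make no weekend/holiday allowance, so it remains Mar 25, 2036.
The 10-business-day extension runs from Mar 25, 2036 to Apr 8, 2036.
No adjustment is made for weekends or holidays, so Apr 8, 2036 stands.
The 14-calendar-day extension moves the deadline from Apr 8, 2036 to Apr 22, 2036.
Apr 22, 2036 falls on a Tuesday. The rules make no weekend/holiday allowance, so it remains Apr 22, 2036.
So the filing is due Apr 22, 2036.

Apr 22, 2036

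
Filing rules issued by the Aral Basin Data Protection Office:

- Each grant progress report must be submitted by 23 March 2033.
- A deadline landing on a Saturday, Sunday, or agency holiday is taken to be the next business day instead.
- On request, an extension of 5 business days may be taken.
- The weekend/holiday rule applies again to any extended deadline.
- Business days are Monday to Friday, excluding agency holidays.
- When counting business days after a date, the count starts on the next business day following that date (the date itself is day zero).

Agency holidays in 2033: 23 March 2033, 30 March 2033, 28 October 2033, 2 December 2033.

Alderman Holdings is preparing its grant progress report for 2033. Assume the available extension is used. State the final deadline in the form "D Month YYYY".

The statutory due date is 23 March 2033.
23 March 2033 is a listed holiday; the next business day is 24 March 2033 (Thursday).
Applying the 5-business-day extension: 5 business days after 24 March 2033 is 1 April 2033.
Since 1 April 2033 is a Friday and not a holiday, the date is unchanged.
Final deadline: 1 April 2033.

1 April 2033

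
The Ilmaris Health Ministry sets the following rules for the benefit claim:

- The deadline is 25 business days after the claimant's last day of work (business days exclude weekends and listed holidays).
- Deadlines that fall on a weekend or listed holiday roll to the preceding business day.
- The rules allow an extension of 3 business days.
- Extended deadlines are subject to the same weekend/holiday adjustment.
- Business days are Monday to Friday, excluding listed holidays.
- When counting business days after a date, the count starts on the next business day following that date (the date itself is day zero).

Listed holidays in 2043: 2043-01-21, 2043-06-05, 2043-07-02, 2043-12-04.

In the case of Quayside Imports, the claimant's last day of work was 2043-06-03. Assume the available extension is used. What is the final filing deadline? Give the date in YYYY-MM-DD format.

2043-07-15

25 business days after 2043-06-03, excluding weekends and holidays, is 2043-07-10.
Since 2043-07-10 is a Friday and not a holiday, the date is unchanged.
Counting 3 further business days from 2043-07-10 reaches 2043-07-15.
2043-07-15 (Wednesday) is already a business day.
Final deadline: 2043-07-15.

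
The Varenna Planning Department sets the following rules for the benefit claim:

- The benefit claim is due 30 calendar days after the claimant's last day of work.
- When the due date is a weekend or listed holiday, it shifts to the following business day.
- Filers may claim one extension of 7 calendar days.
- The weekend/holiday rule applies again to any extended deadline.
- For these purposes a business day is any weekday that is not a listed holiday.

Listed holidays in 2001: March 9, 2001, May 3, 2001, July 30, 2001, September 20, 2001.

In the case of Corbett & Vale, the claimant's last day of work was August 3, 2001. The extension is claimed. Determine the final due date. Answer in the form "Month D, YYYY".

Adding 30 calendar days to August 3, 2001 gives September 2, 2001.
September 2, 2001 is a Sunday, so it moves to the next business day, September 3, 2001 (Monday).
Applying the 7-calendar-day extension: September 3, 2001 + 7 days = September 10, 2001.
September 10, 2001 is a Monday and not a listed holiday, so it stands.
Deadline: September 10, 2001.

September 10, 2001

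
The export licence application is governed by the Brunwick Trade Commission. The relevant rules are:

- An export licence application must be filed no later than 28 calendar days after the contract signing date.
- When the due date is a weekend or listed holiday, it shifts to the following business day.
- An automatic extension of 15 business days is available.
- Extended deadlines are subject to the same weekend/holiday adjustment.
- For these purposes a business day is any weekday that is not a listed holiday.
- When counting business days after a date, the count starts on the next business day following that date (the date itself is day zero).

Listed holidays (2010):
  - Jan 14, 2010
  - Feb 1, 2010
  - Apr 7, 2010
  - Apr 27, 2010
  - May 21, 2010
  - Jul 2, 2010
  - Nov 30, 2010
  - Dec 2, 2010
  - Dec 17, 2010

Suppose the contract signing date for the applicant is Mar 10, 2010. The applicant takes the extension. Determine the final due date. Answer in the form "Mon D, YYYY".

Adding 28 calendar days to Mar 10, 2010 gives Apr 7, 2010.
Apr 7, 2010 is a listed holiday, so it moves to the next business day, Apr 8, 2010 (Thursday).
The 15-business-day extension runs from Apr 8, 2010 to Apr 30, 2010.
Apr 30, 2010 (Friday) is already a business day.
Deadline: Apr 30, 2010.

Apr 30, 2010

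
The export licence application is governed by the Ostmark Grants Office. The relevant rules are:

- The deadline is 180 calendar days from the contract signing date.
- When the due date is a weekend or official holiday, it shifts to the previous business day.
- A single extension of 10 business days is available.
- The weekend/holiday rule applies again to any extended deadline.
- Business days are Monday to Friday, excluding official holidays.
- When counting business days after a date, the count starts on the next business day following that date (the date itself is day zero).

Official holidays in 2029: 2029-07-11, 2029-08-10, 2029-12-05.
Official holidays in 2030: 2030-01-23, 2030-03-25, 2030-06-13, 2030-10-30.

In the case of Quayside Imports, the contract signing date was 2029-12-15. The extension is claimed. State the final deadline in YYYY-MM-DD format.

Trigger date 2029-12-15 + 180 calendar days = 2030-06-13.
Because 2030-06-13 is a listed holiday, the deadline becomes 2030-06-12 (Wednesday).
Counting 10 further business days from 2030-06-12 reaches 2030-06-27.
2030-06-27 (Thursday) is already a business day.
The final due date is 2030-06-27.

2030-06-27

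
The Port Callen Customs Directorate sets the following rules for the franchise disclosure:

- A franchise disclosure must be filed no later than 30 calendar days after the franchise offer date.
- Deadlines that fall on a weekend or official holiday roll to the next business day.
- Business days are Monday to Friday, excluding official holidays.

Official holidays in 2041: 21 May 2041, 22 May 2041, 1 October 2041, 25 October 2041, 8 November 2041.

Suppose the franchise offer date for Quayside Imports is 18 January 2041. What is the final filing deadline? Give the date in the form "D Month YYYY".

18 February 2041

30 calendar days after 18 January 2041 is 17 February 2041.
Because 17 February 2041 is a Sunday, the deadline becomes 18 February 2041 (Monday).
So the filing is due 18 February 2041.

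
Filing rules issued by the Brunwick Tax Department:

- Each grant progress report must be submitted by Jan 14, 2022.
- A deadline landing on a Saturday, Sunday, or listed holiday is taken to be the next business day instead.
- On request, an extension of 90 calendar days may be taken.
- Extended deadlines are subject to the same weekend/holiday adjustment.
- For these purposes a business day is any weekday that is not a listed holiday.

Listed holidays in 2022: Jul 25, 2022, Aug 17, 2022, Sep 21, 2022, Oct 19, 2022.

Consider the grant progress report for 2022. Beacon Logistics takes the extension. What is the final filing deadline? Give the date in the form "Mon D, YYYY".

The statutory due date is Jan 14, 2022.
Jan 14, 2022 (Friday) is already a business day.
With the 90-day extension, Jan 14, 2022 becomes Apr 14, 2022.
Since Apr 14, 2022 is a Thursday and not a holiday, the date is unchanged.
Deadline: Apr 14, 2022.

Apr 14, 2022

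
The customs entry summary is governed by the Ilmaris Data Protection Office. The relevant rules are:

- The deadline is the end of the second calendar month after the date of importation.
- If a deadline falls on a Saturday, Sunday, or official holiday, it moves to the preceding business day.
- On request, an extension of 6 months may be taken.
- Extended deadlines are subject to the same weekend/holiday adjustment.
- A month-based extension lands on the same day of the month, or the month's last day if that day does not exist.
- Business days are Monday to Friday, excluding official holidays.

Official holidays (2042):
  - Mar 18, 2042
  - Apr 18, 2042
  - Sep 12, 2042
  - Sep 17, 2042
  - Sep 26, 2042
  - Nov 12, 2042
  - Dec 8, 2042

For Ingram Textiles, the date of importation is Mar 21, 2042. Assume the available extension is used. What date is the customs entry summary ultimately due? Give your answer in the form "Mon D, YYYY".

Nov 28, 2042

The second month after Mar 21, 2042 is May 2042, whose last day is May 31, 2042.
May 31, 2042 falls on a Saturday. Rolling to the preceding business day gives May 30, 2042, a Friday.
Add 6 months to May 30, 2042: Nov 30, 2042.
Nov 30, 2042 falls on a Sunday. Rolling to the preceding business day gives Nov 28, 2042, a Friday.
Deadline: Nov 28, 2042.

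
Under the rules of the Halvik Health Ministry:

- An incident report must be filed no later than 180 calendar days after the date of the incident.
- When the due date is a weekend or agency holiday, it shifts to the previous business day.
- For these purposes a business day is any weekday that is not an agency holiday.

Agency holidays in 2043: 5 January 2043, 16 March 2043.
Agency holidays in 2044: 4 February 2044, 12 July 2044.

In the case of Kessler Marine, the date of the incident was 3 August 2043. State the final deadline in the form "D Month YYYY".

29 January 2044

Trigger date 3 August 2043 + 180 calendar days = 30 January 2044.
30 January 2044 is a Saturday; the preceding business day is 29 January 2044 (Friday).
The final due date is 29 January 2044.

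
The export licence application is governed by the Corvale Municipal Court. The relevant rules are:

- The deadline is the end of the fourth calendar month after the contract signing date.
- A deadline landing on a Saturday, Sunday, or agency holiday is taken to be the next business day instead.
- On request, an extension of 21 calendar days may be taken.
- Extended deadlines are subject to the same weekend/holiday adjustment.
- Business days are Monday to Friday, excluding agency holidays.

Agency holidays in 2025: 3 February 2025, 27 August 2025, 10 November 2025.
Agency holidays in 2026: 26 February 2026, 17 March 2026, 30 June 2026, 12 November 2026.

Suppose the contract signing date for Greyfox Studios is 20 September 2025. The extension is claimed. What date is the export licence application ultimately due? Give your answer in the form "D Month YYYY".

The fourth month after 20 September 2025 is January 2026, whose last day is 31 January 2026.
31 January 2026 is a Saturday, so it moves to the next business day, 2 February 2026 (Monday).
Applying the 21-calendar-day extension: 2 February 2026 + 21 days = 23 February 2026.
23 February 2026 falls on a Monday, which is a business day, so no adjustment is needed.
So the filing is due 23 February 2026.

23 February 2026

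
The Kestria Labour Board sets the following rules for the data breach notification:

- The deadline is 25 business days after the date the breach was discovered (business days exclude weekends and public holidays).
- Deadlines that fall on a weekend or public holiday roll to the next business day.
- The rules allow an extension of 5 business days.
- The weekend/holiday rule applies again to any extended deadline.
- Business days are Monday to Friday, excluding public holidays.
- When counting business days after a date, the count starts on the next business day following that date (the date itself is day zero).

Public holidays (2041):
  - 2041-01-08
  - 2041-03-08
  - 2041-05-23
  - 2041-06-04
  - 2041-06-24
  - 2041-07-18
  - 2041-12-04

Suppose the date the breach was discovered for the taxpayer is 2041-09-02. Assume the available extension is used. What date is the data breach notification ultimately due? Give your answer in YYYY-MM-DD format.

2041-10-14

Counting 25 business days after 2041-09-02 (skipping weekends and listed holidays) reaches 2041-10-07.
2041-10-07 (Monday) is already a business day.
The 5-business-day extension runs from 2041-10-07 to 2041-10-14.
Since 2041-10-14 is a Monday and not a holiday, the date is unchanged.
Deadline: 2041-10-14.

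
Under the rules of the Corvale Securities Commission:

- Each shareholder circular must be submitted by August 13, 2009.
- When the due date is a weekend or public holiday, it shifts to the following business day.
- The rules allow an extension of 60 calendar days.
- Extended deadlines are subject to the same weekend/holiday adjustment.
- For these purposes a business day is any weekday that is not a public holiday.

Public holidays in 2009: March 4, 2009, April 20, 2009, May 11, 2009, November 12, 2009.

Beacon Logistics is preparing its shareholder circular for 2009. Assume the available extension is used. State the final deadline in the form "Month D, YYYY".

Start from the fixed due date, August 13, 2009.
August 13, 2009 is a Thursday and not a listed holiday, so it stands.
Applying the 60-calendar-day extension: August 13, 2009 + 60 days = October 12, 2009.
October 12, 2009 falls on a Monday, which is a business day, so no adjustment is needed.
Final deadline: October 12, 2009.

October 12, 2009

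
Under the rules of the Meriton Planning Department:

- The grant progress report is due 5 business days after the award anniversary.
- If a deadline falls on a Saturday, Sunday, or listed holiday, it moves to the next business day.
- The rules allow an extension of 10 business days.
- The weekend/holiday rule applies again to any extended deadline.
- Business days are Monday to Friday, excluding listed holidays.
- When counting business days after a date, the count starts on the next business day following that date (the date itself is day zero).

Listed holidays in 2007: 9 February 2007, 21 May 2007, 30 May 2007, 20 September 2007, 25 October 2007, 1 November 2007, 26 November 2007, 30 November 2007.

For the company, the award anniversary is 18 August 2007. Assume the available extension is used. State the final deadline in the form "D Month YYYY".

7 September 2007

5 business days after 18 August 2007, excluding weekends and holidays, is 24 August 2007.
Since 24 August 2007 is a Friday and not a holiday, the date is unchanged.
Counting 10 further business days from 24 August 2007 reaches 7 September 2007.
7 September 2007 falls on a Friday, which is a business day, so no adjustment is needed.
Deadline: 7 September 2007.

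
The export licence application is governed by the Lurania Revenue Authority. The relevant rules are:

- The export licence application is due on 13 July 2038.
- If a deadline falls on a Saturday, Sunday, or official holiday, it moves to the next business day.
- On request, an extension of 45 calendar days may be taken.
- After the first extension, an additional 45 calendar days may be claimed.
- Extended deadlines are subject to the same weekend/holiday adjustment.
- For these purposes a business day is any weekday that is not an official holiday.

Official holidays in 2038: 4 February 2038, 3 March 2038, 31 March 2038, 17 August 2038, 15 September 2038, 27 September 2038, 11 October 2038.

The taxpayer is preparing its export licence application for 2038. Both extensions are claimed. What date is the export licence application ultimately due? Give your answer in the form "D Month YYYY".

The stated deadline is 13 July 2038.
13 July 2038 (Tuesday) is already a business day.
With the 45-day extension, 13 July 2038 becomes 27 August 2038.
27 August 2038 falls on a Friday, which is a business day, so no adjustment is needed.
With the 45-day extension, 27 August 2038 becomes 11 October 2038.
11 October 2038 is a listed holiday, so it moves to the next business day, 12 October 2038 (Tuesday).
Final deadline: 12 October 2038.

12 October 2038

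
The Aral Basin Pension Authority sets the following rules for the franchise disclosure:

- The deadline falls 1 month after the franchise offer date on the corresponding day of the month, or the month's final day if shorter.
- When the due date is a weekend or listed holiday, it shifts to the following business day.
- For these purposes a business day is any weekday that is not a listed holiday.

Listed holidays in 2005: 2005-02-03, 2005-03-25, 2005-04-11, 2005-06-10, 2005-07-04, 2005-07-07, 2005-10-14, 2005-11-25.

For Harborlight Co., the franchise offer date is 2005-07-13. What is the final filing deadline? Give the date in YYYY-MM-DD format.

Moving 1 month forward from 2005-07-13 on the corresponding day gives 2005-08-13.
2005-08-13 is a Saturday, so it moves to the next business day, 2005-08-15 (Monday).
Deadline: 2005-08-15.

2005-08-15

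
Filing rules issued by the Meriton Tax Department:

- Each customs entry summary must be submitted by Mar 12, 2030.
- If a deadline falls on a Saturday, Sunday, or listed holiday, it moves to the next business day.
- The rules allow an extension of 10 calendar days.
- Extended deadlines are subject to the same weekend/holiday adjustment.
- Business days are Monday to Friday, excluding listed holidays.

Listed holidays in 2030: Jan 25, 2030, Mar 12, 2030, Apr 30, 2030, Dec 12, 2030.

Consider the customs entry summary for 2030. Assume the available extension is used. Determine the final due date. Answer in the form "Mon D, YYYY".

Mar 25, 2030

The statutory due date is Mar 12, 2030.
Mar 12, 2030 is a listed holiday, so it moves to the next business day, Mar 13, 2030 (Wednesday).
With the 10-day extension, Mar 13, 2030 becomes Mar 23, 2030.
Mar 23, 2030 is a Saturday, so it moves to the next business day, Mar 25, 2030 (Monday).
The final due date is Mar 25, 2030.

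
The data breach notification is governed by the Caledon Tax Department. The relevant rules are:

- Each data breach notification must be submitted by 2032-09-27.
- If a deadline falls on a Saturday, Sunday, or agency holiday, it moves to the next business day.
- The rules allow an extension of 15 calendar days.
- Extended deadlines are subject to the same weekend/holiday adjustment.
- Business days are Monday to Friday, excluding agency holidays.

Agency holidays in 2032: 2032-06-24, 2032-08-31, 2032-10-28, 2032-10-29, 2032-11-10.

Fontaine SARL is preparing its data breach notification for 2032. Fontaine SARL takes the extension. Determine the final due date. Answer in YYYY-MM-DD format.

2032-10-12

The statutory due date is 2032-09-27.
2032-09-27 falls on a Monday, which is a business day, so no adjustment is needed.
Add the 15 calendar-day extension to 2032-09-27: 2032-10-12.
2032-10-12 (Tuesday) is already a business day.
Final deadline: 2032-10-12.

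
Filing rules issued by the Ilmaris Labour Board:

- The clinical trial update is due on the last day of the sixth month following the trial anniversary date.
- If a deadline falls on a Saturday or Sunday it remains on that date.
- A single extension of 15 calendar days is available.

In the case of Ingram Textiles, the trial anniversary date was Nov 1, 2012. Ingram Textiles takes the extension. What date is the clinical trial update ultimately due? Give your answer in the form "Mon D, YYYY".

6 months after Nov 1, 2012 is May 2013; that month ends on May 31, 2013.
No adjustment is made for weekends or holidays, so May 31, 2013 stands.
The 15-calendar-day extension moves the deadline from May 31, 2013 to Jun 15, 2013.
Jun 15, 2013 falls on a Saturday. The rules make no weekend/holiday allowance, so it remains Jun 15, 2013.
Deadline: Jun 15, 2013.

Jun 15, 2013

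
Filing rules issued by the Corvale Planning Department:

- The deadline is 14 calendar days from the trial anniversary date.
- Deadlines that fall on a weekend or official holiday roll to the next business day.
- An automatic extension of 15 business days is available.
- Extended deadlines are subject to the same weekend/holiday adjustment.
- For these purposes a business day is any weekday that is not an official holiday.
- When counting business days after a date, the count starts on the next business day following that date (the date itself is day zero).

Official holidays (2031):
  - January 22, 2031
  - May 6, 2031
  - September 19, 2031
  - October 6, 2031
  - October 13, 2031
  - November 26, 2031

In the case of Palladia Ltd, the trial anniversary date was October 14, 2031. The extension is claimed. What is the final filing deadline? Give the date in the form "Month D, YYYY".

November 18, 2031

From October 14, 2031, 14 calendar days later is October 28, 2031.
Since October 28, 2031 is a Tuesday and not a holiday, the date is unchanged.
Applying the 15-business-day extension: 15 business days after October 28, 2031 is November 18, 2031.
November 18, 2031 is a Tuesday and not a listed holiday, so it stands.
Final deadline: November 18, 2031.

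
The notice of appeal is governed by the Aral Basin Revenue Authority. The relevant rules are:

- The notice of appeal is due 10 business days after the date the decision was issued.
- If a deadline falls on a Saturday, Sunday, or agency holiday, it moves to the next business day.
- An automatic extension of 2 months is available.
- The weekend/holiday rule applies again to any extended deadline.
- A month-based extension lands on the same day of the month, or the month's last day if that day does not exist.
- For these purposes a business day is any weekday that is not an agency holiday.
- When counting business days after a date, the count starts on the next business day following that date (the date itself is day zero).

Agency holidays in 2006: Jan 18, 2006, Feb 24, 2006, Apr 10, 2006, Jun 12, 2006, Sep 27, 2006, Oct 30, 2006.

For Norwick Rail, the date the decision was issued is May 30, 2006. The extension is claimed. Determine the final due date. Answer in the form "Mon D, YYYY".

Aug 14, 2006

Starting the day after May 30, 2006 and counting 10 business days lands on Jun 14, 2006.
Jun 14, 2006 is a Wednesday and not a listed holiday, so it stands.
Add 2 months to Jun 14, 2006: Aug 14, 2006.
Since Aug 14, 2006 is a Monday and not a holiday, the date is unchanged.
Deadline: Aug 14, 2006.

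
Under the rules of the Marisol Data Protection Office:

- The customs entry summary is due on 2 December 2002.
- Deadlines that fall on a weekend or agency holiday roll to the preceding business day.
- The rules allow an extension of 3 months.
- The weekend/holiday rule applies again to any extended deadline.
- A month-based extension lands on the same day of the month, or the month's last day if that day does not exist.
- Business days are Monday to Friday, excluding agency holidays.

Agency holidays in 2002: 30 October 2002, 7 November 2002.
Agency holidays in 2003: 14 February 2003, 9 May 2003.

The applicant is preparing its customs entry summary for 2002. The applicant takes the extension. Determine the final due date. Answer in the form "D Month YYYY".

28 February 2003

Start from the fixed due date, 2 December 2002.
2 December 2002 falls on a Monday, which is a business day, so no adjustment is needed.
Applying the 3 months extension: 3 months after 2 December 2002 is 2 March 2003.
Because 2 March 2003 is a Sunday, the deadline becomes 28 February 2003 (Friday).
Final deadline: 28 February 2003.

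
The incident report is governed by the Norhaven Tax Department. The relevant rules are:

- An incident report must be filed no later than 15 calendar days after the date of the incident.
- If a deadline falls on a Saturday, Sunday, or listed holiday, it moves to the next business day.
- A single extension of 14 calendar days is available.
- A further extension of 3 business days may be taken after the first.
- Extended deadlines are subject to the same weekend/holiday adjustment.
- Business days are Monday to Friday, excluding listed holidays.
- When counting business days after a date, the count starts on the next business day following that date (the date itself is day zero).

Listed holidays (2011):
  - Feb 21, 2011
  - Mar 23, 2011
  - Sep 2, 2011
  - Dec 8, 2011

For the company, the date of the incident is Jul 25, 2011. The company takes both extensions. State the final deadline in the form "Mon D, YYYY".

Trigger date Jul 25, 2011 + 15 calendar days = Aug 9, 2011.
Aug 9, 2011 (Tuesday) is already a business day.
The 14-calendar-day extension moves the deadline from Aug 9, 2011 to Aug 23, 2011.
Aug 23, 2011 is a Tuesday and not a listed holiday, so it stands.
Counting 3 further business days from Aug 23, 2011 reaches Aug 26, 2011.
Aug 26, 2011 (Friday) is already a business day.
Deadline: Aug 26, 2011.

Aug 26, 2011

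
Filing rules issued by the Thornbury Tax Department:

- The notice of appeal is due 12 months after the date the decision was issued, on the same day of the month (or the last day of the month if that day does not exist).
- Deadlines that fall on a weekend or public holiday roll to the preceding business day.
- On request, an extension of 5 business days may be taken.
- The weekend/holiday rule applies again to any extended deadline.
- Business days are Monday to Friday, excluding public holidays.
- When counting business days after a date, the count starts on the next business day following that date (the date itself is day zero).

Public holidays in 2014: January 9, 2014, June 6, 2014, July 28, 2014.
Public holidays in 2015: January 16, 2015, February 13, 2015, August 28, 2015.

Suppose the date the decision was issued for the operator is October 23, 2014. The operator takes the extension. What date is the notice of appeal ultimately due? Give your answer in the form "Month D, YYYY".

12 months after October 23, 2014, on the same day of the month, is October 23, 2015.
October 23, 2015 is a Friday and not a listed holiday, so it stands.
Applying the 5-business-day extension: 5 business days after October 23, 2015 is October 30, 2015.
October 30, 2015 is a Friday and not a listed holiday, so it stands.
The final due date is October 30, 2015.

October 30, 2015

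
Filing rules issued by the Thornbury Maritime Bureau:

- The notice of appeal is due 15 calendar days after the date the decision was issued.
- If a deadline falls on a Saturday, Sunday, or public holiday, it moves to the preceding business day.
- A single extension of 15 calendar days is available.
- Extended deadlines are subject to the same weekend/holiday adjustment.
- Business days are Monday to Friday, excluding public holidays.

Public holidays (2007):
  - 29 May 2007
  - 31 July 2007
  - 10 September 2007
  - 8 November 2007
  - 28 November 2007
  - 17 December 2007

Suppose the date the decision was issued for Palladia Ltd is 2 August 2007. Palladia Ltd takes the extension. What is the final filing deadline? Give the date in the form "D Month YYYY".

Adding 15 calendar days to 2 August 2007 gives 17 August 2007.
Since 17 August 2007 is a Friday and not a holiday, the date is unchanged.
Applying the 15-calendar-day extension: 17 August 2007 + 15 days = 1 September 2007.
1 September 2007 is a Saturday, so it moves to the preceding business day, 31 August 2007 (Friday).
Deadline: 31 August 2007.

31 August 2007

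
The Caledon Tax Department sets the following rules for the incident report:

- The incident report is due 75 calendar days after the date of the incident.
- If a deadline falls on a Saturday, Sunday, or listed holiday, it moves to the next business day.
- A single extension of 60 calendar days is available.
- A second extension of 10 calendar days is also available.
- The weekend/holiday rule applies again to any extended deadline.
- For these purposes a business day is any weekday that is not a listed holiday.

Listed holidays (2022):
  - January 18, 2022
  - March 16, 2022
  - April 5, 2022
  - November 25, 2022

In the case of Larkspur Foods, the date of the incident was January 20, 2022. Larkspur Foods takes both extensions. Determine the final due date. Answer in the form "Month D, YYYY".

From January 20, 2022, 75 calendar days later is April 5, 2022.
Because April 5, 2022 is a listed holiday, the deadline becomes April 6, 2022 (Wednesday).
Add the 60 calendar-day extension to April 6, 2022: June 5, 2022.
June 5, 2022 is a Sunday; the next business day is June 6, 2022 (Monday).
The 10-calendar-day extension moves the deadline from June 6, 2022 to June 16, 2022.
Since June 16, 2022 is a Thursday and not a holiday, the date is unchanged.
Deadline: June 16, 2022.

June 16, 2022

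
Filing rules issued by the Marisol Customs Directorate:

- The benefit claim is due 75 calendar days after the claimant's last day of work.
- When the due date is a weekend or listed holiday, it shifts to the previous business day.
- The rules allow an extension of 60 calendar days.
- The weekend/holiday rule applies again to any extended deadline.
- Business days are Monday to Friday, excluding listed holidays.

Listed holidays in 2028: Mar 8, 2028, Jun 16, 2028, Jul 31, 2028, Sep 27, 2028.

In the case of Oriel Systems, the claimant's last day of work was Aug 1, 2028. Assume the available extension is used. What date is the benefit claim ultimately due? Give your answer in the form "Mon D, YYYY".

75 calendar days after Aug 1, 2028 is Oct 15, 2028.
Oct 15, 2028 is a Sunday, so it moves to the preceding business day, Oct 13, 2028 (Friday).
With the 60-day extension, Oct 13, 2028 becomes Dec 12, 2028.
Dec 12, 2028 falls on a Tuesday, which is a business day, so no adjustment is needed.
Final deadline: Dec 12, 2028.

Dec 12, 2028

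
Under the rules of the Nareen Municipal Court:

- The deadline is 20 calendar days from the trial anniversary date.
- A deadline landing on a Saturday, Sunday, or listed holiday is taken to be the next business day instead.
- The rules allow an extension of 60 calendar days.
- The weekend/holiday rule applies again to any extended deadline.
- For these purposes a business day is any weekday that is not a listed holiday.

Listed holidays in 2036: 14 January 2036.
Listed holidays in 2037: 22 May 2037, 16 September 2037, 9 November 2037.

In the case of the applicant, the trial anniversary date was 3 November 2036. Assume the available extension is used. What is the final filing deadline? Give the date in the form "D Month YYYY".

23 January 2037

Adding 20 calendar days to 3 November 2036 gives 23 November 2036.
23 November 2036 is a Sunday; the next business day is 24 November 2036 (Monday).
Add the 60 calendar-day extension to 24 November 2036: 23 January 2037.
23 January 2037 is a Friday and not a listed holiday, so it stands.
So the filing is due 23 January 2037.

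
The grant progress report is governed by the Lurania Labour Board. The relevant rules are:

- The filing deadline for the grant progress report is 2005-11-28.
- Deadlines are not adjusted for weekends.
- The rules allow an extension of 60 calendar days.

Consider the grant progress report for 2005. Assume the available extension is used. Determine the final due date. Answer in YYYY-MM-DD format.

2006-01-27

Start from the fixed due date, 2005-11-28.
2005-11-28 is a Monday; no weekend or holiday adjustment applies.
With the 60-day extension, 2005-11-28 becomes 2006-01-27.
2006-01-27 falls on a Friday. The rules make no weekend/holiday allowance, so it remains 2006-01-27.
Deadline: 2006-01-27.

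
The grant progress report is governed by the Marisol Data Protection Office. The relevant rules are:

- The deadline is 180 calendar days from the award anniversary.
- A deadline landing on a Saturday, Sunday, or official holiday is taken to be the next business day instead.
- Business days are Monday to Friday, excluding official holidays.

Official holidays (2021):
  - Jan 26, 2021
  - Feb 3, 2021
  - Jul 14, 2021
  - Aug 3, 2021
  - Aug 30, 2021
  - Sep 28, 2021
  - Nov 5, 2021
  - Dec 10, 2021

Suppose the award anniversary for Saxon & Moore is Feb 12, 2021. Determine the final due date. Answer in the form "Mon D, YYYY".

180 calendar days after Feb 12, 2021 is Aug 11, 2021.
Aug 11, 2021 (Wednesday) is already a business day.
The final due date is Aug 11, 2021.

Aug 11, 2021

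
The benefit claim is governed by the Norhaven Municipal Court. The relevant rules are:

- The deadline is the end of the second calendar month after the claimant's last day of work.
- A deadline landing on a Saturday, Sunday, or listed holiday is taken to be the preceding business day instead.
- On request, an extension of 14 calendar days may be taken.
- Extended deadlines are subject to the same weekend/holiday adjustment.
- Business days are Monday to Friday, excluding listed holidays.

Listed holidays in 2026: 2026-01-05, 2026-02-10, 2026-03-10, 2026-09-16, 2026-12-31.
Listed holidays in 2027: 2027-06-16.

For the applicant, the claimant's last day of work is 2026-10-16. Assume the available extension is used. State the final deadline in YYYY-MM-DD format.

2027-01-13

2 months after 2026-10-16 falls in December 2026; the last day of that month is 2026-12-31.
2026-12-31 falls on a listed holiday. Rolling to the preceding business day gives 2026-12-30, a Wednesday.
Add the 14 calendar-day extension to 2026-12-30: 2027-01-13.
Since 2027-01-13 is a Wednesday and not a holiday, the date is unchanged.
So the filing is due 2027-01-13.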